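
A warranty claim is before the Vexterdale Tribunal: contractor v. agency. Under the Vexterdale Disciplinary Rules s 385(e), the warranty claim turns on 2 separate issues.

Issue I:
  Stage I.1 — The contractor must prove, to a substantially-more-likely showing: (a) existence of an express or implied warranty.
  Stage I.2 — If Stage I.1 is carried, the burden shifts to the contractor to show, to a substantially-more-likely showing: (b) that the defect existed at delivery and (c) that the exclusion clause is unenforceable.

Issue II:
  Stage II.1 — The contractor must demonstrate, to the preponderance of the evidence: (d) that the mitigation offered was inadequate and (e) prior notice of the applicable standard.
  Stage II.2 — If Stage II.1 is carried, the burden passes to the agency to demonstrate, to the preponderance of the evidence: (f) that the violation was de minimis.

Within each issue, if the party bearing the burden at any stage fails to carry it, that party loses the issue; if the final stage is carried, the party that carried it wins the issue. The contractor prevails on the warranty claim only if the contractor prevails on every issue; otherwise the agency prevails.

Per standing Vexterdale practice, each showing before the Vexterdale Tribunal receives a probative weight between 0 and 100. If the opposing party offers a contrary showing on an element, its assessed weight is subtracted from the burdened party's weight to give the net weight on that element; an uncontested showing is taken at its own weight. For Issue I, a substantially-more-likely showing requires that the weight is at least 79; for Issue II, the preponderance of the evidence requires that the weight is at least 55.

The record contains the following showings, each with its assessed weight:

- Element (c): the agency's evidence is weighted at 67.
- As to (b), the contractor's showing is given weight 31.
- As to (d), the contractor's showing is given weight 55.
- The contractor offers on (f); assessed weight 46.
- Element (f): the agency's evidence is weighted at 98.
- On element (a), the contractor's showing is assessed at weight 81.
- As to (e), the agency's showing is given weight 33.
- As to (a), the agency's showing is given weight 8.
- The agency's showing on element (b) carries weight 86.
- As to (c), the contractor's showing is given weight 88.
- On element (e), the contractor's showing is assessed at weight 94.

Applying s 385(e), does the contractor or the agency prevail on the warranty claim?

agency

— Issue I —
Stage I.1 (contractor, a substantially-more-likely showing, weight is at least 79): (a) net 81−8=73 < 79 — fails.
  Not every element is met, so the contractor fails to carry Stage I.1.
The analysis ends at Stage I.1; the agency prevails on this issue.
— Issue II —
Stage II.1 (contractor, the preponderance of the evidence, weight is at least 55): (d) 55 ≥ 55 — meets; (e) net 94−33=61 ≥ 55 — meets.
  The contractor carries Stage II.1; the agency now bears the burden.
Stage II.2 (agency, the preponderance of the evidence, weight is at least 55): (f) net 98−46=52 < 55 — fails.
  Stage II.2 not carried; the agency fails its burden.
The contractor prevails on this issue.
Per-issue: Issue I → agency; Issue II → contractor. The contractor must prevail on every issue; overall, the agency prevails.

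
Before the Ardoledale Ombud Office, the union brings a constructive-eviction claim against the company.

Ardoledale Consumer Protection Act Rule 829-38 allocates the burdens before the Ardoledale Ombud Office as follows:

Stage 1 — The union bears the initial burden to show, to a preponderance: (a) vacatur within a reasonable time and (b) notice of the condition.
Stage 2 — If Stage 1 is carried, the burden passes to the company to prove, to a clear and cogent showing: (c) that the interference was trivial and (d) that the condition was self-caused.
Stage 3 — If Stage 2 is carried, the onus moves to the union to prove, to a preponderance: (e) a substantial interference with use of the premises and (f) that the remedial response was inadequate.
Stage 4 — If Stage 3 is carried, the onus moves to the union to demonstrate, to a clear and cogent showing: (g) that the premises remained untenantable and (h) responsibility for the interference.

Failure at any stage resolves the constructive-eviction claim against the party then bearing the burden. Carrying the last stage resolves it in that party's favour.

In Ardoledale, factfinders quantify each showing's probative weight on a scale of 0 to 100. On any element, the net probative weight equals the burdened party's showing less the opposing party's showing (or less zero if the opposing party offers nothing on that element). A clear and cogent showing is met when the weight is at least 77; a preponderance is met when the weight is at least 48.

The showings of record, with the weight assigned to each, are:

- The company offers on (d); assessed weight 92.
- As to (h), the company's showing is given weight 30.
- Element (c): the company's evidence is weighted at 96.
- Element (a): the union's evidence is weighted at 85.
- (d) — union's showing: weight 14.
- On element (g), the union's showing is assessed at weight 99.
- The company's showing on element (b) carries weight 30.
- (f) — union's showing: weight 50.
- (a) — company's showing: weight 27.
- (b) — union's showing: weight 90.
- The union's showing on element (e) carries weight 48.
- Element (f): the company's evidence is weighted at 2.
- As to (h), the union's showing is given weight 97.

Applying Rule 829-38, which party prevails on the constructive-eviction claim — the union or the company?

company

Stage 1 (union, a preponderance, weight is at least 48): (a) net 85−27=58 ≥ 48 — meets; (b) net 90−30=60 ≥ 48 — meets.
  Stage 1 is satisfied; the onus moves to the company.
Stage 2 (company, a clear and cogent showing, weight is at least 77): (c) 96 ≥ 77 — meets; (d) net 92−14=78 ≥ 77 — meets.
  Stage 2 carried; the burden shifts to the union.
Stage 3 (union, a preponderance, weight is at least 48): (e) 48 ≥ 48 — meets; (f) net 50−2=48 ≥ 48 — meets.
  Stage 3 is satisfied; the union continues to bear the burden.
Stage 4 (union, a clear and cogent showing, weight is at least 77): (g) 99 ≥ 77 — meets; (h) net 97−30=67 < 77 — fails.
  The union does not carry Stage 4.
The analysis ends at Stage 4; the company prevails.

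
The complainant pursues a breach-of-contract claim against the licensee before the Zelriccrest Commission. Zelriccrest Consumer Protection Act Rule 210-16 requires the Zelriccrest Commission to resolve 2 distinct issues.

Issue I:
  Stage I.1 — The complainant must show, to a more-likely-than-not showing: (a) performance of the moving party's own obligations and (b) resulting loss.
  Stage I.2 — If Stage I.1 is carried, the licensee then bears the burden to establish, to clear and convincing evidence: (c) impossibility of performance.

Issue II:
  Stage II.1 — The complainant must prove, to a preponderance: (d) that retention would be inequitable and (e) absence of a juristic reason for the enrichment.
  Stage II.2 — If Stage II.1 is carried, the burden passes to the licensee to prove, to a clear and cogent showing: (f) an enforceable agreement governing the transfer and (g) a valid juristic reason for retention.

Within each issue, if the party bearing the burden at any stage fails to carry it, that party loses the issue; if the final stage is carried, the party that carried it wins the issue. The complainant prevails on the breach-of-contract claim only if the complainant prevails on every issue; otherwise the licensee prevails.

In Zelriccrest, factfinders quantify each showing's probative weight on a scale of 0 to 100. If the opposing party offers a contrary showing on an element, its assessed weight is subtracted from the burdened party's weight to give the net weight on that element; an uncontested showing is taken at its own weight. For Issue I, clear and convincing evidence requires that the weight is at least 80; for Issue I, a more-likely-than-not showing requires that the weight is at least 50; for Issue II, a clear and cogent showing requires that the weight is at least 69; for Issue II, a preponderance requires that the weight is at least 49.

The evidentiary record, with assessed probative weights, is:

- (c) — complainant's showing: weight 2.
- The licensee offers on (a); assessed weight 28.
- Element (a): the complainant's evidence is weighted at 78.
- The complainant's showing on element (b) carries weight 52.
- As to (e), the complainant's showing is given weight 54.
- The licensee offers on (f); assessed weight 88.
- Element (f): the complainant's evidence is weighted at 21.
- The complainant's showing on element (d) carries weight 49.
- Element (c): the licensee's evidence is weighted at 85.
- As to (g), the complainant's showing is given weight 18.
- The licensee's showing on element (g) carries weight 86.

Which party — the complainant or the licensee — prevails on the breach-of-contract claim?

licensee

— Issue I —
Stage I.1 — burden on complainant; standard: a more-likely-than-not showing (weight is at least 50).
    (a): 78 − 28 = 50 ≥ 50 [met]
    (b): 52 ≥ 50 [met]
  Stage I.1 is satisfied; the onus moves to the licensee.
Stage I.2 — burden on licensee; standard: clear and convincing evidence (weight is at least 80).
    (c): 85 − 2 = 83 ≥ 80 [met]
  All elements met at the final stage.
All stages carried — the licensee prevails on this issue.
— Issue II —
Stage II.1 (complainant, a preponderance, weight is at least 49): (d) 49 ≥ 49 — meets; (e) 54 ≥ 49 — meets.
  Stage II.1 carried; the burden shifts to the licensee.
Stage II.2 (licensee, a clear and cogent showing, weight is at least 69): (f) net 88−21=67 < 69 — fails; (g) net 86−18=68 < 69 — fails.
  Not every element is met, so the licensee fails to carry Stage II.2.
So the complainant prevails on this issue.
Per-issue: Issue I → licensee; Issue II → complainant. The complainant must prevail on every issue; overall, the licensee prevails.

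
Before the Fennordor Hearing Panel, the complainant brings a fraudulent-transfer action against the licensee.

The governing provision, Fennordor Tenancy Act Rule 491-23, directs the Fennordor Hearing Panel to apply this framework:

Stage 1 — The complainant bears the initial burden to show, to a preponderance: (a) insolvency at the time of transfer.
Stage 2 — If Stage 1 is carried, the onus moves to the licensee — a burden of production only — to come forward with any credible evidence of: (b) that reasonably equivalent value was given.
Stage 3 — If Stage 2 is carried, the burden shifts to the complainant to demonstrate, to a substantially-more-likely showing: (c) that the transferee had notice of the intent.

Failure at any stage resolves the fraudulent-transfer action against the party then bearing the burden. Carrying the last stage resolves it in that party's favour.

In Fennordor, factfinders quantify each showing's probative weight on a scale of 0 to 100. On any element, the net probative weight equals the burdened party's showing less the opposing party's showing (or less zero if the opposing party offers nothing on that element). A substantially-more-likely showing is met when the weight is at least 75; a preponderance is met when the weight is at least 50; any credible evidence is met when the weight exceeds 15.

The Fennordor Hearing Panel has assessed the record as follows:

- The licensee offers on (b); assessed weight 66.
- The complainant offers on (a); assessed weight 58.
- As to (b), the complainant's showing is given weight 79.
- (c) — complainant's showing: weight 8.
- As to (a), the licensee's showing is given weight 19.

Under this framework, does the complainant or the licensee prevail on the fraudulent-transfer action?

licensee

Stage 1 — burden on complainant; standard: a preponderance (weight is at least 50).
    (a): 58 − 19 = 39 < 50 [not met]
  The complainant does not carry Stage 1.
So the licensee prevails.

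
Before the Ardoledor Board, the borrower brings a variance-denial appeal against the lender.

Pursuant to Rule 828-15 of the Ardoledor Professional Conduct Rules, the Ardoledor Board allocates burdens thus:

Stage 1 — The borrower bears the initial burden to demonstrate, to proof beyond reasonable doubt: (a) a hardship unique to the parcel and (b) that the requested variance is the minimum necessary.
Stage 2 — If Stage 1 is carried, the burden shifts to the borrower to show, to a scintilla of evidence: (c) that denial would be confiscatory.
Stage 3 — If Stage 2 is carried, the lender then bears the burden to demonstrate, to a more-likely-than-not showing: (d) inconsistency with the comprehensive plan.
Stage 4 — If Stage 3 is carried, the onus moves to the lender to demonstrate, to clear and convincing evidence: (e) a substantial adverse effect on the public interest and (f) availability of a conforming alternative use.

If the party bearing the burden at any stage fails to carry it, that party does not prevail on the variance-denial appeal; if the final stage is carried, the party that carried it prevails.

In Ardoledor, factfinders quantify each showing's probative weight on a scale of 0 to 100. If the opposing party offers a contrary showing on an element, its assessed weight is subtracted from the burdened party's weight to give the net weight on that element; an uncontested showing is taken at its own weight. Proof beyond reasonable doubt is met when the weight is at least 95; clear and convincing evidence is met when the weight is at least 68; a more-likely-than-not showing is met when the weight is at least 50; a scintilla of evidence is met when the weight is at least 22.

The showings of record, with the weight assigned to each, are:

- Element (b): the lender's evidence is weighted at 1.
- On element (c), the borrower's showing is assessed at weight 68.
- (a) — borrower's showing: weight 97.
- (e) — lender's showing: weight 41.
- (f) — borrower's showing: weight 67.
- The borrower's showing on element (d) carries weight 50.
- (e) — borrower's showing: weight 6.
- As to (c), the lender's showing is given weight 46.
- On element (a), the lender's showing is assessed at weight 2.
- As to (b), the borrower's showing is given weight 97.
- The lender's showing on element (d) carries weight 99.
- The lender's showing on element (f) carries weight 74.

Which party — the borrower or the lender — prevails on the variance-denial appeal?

borrower

Stage 1 — burden on borrower; standard: proof beyond reasonable doubt (weight is at least 95).
    (a): 97 − 2 = 95 ≥ 95 [met]
    (b): 97 − 1 = 96 ≥ 95 [met]
  Stage 1 is satisfied; the borrower continues to bear the burden.
Stage 2 — burden on borrower; standard: a scintilla of evidence (weight is at least 22).
    (c): 68 − 46 = 22 ≥ 22 [met]
  Stage 2 is satisfied; the onus moves to the lender.
Stage 3 — burden on lender; standard: a more-likely-than-not showing (weight is at least 50).
    (d): 99 − 50 = 49 < 50 [not met]
  Not every element is met, so the lender fails to carry Stage 3.
The analysis ends at Stage 3; the borrower prevails.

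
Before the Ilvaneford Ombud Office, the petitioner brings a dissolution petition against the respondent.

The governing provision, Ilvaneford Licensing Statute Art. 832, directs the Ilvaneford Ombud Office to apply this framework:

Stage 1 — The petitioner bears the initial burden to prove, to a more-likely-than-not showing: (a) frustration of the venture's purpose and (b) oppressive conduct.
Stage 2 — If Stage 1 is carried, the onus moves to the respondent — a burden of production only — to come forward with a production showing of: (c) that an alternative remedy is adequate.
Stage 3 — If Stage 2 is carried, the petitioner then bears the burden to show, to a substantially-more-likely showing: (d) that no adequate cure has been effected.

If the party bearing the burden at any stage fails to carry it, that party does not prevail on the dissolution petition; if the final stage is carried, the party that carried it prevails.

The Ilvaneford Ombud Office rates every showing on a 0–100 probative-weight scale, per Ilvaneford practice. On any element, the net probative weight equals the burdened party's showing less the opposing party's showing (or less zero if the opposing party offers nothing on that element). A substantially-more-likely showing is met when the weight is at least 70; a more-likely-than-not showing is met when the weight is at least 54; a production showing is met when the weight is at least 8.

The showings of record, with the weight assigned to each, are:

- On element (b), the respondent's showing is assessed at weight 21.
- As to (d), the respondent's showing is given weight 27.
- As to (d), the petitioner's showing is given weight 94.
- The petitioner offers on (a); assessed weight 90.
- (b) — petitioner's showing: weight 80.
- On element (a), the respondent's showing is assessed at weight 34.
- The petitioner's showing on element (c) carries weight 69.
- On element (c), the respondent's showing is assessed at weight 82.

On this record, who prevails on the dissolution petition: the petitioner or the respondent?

respondent

Stage 1 — burden on petitioner; standard: a more-likely-than-not showing (weight is at least 54).
    (a): 90 − 34 = 56 ≥ 54 [met]
    (b): 80 − 21 = 59 ≥ 54 [met]
  The petitioner carries Stage 1; the respondent now bears the burden.
Stage 2 — burden on respondent; standard: a production showing (weight is at least 8).
    (c): 82 − 69 = 13 ≥ 8 [met]
  Stage 2 carried; the burden shifts to the petitioner.
Stage 3 — burden on petitioner; standard: a substantially-more-likely showing (weight is at least 70).
    (d): 94 − 27 = 67 < 70 [not met]
  Not every element is met, so the petitioner fails to carry Stage 3.
So the respondent prevails.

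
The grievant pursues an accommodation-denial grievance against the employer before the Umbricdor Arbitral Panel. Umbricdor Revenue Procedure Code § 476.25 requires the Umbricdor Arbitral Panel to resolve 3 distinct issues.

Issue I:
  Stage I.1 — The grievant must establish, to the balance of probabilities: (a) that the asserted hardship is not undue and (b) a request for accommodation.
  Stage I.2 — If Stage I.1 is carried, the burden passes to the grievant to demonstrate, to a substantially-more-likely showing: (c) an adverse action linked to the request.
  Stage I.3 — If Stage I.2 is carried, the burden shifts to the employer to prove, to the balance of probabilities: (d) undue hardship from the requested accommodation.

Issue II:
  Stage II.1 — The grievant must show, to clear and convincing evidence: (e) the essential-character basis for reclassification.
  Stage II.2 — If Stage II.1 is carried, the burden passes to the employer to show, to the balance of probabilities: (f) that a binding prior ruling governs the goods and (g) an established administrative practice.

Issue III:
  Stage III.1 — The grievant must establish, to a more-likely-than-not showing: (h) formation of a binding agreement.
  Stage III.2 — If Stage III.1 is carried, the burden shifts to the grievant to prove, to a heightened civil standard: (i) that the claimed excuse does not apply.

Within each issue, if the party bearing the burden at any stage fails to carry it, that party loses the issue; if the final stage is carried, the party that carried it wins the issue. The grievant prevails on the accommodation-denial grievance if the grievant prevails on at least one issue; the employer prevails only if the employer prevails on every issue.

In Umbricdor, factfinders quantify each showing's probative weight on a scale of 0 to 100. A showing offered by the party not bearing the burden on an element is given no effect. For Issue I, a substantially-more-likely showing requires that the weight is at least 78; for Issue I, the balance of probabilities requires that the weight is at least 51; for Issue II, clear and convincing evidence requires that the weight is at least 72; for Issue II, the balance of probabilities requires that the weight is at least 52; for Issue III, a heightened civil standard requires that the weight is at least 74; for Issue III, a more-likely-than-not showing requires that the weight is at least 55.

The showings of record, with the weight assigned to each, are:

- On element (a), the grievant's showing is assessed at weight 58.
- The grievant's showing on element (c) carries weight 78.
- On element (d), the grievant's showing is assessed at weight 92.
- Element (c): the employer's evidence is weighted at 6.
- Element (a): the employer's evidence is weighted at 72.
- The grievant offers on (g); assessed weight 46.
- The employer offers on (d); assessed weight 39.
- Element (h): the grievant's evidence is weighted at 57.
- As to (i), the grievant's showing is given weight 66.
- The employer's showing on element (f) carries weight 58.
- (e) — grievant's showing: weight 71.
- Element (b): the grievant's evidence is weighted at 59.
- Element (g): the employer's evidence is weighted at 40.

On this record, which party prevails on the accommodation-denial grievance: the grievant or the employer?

— Issue I —
Stage I.1 (grievant, the balance of probabilities, weight is at least 51): (a) 58 (employer's 72 disregarded) ≥ 51 — meets; (b) 59 ≥ 51 — meets.
  All elements met. The grievant retains the burden for Stage I.2.
Stage I.2 (grievant, a substantially-more-likely showing, weight is at least 78): (c) 78 (employer's 6 disregarded) ≥ 78 — meets.
  All elements met. The burden passes to the employer.
Stage I.3 (employer, the balance of probabilities, weight is at least 51): (d) 39 (grievant's 92 disregarded) < 51 — fails.
  The employer does not carry Stage I.3.
So the grievant prevails on this issue.
— Issue II —
Stage II.1 — burden on grievant; standard: clear and convincing evidence (weight is at least 72).
    (e): 71 < 72 [not met]
  Not every element is met, so the grievant fails to carry Stage II.1.
So the employer prevails on this issue.
— Issue III —
At Stage III.1 the grievant must meet a more-likely-than-not showing (weight is at least 55): on (h) the weight is 57, ≥ 55, so (h) meets the standard.
  All elements met. The grievant retains the burden for Stage III.2.
At Stage III.2 the grievant must meet a heightened civil standard (weight is at least 74): on (i) the weight is 66, which does not reach 74, so (i) does not meet the standard.
  The grievant does not carry Stage III.2.
The analysis ends at Stage III.2; the employer prevails on this issue.
Per-issue: Issue I → grievant; Issue II → employer; Issue III → employer. The grievant must prevail on at least one issue; overall, the grievant prevails.

grievant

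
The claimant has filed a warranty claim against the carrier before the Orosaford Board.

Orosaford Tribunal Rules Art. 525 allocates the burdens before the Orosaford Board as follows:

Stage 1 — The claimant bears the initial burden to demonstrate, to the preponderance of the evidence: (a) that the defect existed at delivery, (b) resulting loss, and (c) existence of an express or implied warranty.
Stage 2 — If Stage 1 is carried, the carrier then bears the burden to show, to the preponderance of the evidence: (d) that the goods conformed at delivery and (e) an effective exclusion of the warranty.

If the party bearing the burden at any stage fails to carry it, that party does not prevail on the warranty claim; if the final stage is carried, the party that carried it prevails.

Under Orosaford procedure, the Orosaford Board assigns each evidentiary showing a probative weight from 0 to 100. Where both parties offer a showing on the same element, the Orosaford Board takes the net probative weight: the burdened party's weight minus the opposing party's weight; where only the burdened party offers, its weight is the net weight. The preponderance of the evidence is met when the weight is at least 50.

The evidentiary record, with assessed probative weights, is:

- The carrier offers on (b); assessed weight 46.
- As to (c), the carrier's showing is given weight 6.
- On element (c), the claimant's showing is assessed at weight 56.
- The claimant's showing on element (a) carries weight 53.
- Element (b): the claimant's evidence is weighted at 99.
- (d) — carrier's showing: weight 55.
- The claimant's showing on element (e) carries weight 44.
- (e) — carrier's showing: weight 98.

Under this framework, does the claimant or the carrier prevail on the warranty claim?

carrier

At Stage 1 the claimant must meet the preponderance of the evidence (weight is at least 50): on (a) the weight is 53, ≥ 50, so (a) meets the standard; on (b) the weight is 99 less the opposing 46 gives net 53, which does reach 50, so (b) meets the standard; on (c) the weight is 56 less the opposing 6 gives net 50, which does reach 50, so (c) meets the standard.
  All elements met. The burden passes to the carrier.
At Stage 2 the carrier must meet the preponderance of the evidence (weight is at least 50): on (d) the weight is 55, which does reach 50, so (d) meets the standard; on (e) the weight is 98 less the opposing 44 gives net 54, ≥ 50, so (e) meets the standard.
  All elements met at the final stage.
All stages carried — the carrier prevails.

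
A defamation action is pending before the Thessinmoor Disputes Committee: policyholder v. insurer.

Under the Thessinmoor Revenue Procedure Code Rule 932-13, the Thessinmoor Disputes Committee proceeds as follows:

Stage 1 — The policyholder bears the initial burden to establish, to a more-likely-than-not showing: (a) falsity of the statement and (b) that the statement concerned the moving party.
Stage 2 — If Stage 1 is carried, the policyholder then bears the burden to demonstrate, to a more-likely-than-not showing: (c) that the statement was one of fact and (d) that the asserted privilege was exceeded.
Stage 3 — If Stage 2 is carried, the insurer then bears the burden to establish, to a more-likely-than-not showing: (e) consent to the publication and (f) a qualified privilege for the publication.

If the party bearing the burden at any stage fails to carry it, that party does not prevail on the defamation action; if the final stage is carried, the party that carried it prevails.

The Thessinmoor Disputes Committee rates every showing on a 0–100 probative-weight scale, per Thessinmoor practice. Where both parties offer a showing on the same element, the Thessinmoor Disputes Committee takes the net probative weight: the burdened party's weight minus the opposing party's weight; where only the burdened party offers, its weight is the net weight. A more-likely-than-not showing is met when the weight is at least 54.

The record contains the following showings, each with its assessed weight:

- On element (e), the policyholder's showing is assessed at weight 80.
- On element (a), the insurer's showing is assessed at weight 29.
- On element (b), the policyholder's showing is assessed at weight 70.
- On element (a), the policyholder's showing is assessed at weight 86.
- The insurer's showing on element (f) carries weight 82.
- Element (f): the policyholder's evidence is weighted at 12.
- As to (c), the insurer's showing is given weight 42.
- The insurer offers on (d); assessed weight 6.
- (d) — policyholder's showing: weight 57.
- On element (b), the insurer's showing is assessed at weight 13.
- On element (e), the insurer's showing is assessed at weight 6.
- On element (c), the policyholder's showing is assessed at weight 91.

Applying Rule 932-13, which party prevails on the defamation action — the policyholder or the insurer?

At Stage 1 the policyholder must meet a more-likely-than-not showing (weight is at least 54): on (a) the weight is 86 less the opposing 29 gives net 57, ≥ 54, so (a) meets the standard; on (b) the weight is 70 less the opposing 13 gives net 57, which does reach 54, so (b) meets the standard.
  Stage 1 is satisfied; the policyholder continues to bear the burden.
At Stage 2 the policyholder must meet a more-likely-than-not showing (weight is at least 54): on (c) the weight is 91 less the opposing 42 gives net 49, < 54, so (c) does not meet the standard; on (d) the weight is 57 less the opposing 6 gives net 51, < 54, so (d) does not meet the standard.
  Stage 2 not carried; the policyholder fails its burden.
So the insurer prevails.

insurer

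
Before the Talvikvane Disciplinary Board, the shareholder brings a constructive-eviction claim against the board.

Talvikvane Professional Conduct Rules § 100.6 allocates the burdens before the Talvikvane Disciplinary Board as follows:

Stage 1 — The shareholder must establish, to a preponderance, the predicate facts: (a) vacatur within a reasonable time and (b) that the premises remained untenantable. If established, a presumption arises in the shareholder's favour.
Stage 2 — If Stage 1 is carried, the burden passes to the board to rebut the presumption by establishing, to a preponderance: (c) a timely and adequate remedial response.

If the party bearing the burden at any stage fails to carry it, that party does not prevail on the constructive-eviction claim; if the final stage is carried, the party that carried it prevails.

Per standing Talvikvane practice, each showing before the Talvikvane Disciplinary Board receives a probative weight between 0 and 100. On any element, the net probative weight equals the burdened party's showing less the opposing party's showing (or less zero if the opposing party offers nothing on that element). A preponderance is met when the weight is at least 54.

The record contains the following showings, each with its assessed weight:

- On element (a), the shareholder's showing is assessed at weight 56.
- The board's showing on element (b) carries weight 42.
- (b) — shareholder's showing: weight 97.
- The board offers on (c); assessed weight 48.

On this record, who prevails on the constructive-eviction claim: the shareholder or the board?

Stage 1 — burden on shareholder; standard: a preponderance (weight is at least 54).
    (a): 56 ≥ 54 [met]
    (b): 97 − 42 = 55 ≥ 54 [met]
  All elements met. The burden passes to the board.
Stage 2 — burden on board; standard: a preponderance (weight is at least 54).
    (c): 48 < 54 [not met]
  The board does not carry Stage 2.
The shareholder prevails.

shareholder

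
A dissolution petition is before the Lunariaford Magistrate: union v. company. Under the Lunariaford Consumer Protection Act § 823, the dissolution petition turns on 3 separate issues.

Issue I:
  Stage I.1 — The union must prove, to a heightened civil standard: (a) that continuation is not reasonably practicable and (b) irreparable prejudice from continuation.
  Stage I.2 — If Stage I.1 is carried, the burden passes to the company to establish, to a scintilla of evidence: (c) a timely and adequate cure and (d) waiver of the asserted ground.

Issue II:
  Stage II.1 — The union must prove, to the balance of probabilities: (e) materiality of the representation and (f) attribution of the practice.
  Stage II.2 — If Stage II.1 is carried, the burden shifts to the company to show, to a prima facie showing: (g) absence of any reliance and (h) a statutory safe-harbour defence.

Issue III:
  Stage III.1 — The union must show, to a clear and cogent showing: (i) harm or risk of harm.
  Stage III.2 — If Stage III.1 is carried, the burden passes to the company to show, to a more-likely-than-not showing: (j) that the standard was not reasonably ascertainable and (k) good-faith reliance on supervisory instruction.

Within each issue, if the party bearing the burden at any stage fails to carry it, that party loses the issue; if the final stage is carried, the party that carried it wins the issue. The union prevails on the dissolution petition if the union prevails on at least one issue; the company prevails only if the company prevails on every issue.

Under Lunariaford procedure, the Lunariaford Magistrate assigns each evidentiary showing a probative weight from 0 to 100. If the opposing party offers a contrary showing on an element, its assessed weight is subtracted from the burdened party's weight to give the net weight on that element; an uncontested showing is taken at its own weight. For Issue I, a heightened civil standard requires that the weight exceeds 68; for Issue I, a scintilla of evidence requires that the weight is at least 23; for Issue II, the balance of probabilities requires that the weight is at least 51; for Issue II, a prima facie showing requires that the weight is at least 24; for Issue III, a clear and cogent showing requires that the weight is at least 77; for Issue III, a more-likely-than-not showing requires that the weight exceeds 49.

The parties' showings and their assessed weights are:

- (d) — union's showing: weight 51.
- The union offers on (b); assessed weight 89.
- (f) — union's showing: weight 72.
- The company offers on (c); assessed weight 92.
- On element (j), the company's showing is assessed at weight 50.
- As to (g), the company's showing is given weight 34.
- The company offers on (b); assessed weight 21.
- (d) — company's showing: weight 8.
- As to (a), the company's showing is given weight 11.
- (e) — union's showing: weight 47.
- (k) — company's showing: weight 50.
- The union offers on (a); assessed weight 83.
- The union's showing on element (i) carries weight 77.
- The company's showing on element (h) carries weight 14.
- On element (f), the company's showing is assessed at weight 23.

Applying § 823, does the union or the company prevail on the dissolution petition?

— Issue I —
Stage I.1 (union, a heightened civil standard, weight exceeds 68): (a) net 83−11=72 > 68 — meets; (b) net 89−21=68 ≤ 68 — fails.
  The union does not carry Stage I.1.
So the company prevails on this issue.
— Issue II —
At Stage II.1 the union must meet the balance of probabilities (weight is at least 51): on (e) the weight is 47, which does not reach 51, so (e) does not meet the standard; on (f) the weight is 72 less the opposing 23 gives net 49, which does not reach 51, so (f) does not meet the standard.
  The union does not carry Stage II.1.
The company prevails on this issue.
— Issue III —
At Stage III.1 the union must meet a clear and cogent showing (weight is at least 77): on (i) the weight is 77, which does reach 77, so (i) meets the standard.
  Stage III.1 is satisfied; the onus moves to the company.
At Stage III.2 the company must meet a more-likely-than-not showing (weight exceeds 49): on (j) the weight is 50, which does exceed 49, so (j) meets the standard; on (k) the weight is 50, > 49, so (k) meets the standard.
  Stage III.2 carried; the final stage is satisfied.
All stages carried — the company prevails on this issue.
Per-issue: Issue I → company; Issue II → company; Issue III → company. The union must prevail on at least one issue; overall, the company prevails.

company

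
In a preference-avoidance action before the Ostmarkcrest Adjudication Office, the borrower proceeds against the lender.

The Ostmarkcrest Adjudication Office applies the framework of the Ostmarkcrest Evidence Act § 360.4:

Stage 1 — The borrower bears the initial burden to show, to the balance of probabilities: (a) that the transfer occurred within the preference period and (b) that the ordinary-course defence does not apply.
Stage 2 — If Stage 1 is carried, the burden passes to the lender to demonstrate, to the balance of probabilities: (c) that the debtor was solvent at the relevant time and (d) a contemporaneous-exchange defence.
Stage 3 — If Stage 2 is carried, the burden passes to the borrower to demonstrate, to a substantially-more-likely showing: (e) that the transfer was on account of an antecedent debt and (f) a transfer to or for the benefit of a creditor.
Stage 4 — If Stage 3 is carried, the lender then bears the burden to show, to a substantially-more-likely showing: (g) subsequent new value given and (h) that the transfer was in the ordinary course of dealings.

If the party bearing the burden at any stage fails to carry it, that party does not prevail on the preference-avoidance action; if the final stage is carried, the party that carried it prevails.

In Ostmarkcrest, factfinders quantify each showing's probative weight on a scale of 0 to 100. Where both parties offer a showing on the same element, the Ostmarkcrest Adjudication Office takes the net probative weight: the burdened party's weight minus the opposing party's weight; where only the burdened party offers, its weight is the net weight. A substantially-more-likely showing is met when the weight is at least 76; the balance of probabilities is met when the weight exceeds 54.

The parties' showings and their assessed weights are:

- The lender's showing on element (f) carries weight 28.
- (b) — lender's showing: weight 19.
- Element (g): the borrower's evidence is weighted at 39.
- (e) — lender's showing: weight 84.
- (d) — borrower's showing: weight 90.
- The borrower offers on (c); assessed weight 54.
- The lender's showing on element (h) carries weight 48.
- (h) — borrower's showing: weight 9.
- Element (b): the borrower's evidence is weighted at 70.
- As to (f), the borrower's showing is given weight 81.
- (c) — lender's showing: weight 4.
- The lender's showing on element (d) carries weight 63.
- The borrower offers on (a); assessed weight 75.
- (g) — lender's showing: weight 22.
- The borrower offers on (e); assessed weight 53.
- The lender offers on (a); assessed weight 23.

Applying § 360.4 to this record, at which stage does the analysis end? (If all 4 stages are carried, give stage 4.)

Stage 1 — burden on borrower; standard: the balance of probabilities (weight exceeds 54).
    (a): 75 − 23 = 52 ≤ 54 [not met]
    (b): 70 − 19 = 51 ≤ 54 [not met]
  Not every element is met, so the borrower fails to carry Stage 1.
So the lender prevails.

stage 1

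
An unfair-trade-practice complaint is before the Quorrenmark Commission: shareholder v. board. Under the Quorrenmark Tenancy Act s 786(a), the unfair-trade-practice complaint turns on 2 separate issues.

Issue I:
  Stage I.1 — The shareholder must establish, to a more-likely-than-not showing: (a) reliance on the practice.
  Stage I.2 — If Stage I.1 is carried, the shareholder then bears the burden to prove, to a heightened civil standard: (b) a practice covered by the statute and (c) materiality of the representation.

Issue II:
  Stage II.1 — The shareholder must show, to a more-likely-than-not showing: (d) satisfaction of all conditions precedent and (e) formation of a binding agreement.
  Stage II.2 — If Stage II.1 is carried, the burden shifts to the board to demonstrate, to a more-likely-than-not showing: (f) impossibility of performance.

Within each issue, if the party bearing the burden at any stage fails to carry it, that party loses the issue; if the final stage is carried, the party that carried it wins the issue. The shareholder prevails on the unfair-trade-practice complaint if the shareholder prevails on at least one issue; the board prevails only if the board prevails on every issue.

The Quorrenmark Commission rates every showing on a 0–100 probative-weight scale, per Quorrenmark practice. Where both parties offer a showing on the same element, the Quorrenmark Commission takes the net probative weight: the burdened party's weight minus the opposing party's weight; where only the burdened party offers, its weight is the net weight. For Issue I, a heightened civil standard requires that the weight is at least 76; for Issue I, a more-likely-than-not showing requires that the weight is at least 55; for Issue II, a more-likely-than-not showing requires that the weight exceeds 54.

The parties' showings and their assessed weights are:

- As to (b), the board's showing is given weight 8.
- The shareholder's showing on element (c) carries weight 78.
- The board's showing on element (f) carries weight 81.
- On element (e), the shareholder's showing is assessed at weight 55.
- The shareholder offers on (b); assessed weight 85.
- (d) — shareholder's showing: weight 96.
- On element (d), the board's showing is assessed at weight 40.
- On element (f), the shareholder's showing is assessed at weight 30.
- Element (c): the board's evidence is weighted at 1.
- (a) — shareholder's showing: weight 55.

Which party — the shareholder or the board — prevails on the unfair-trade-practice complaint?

— Issue I —
Stage I.1 (shareholder, a more-likely-than-not showing, weight is at least 55): (a) 55 ≥ 55 — meets.
  Stage I.1 carried; the burden remains with the shareholder.
Stage I.2 (shareholder, a heightened civil standard, weight is at least 76): (b) net 85−8=77 ≥ 76 — meets; (c) net 78−1=77 ≥ 76 — meets.
  The shareholder carries the last stage.
All stages carried — the shareholder prevails on this issue.
— Issue II —
Stage II.1 (shareholder, a more-likely-than-not showing, weight exceeds 54): (d) net 96−40=56 > 54 — meets; (e) 55 > 54 — meets.
  Stage II.1 is satisfied; the onus moves to the board.
Stage II.2 (board, a more-likely-than-not showing, weight exceeds 54): (f) net 81−30=51 ≤ 54 — fails.
  Not every element is met, so the board fails to carry Stage II.2.
The shareholder prevails on this issue.
Per-issue: Issue I → shareholder; Issue II → shareholder. The shareholder must prevail on at least one issue; overall, the shareholder prevails.

shareholder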